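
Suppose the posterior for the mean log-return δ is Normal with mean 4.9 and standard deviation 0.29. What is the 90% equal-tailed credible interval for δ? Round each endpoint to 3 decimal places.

[4.423, 5.377]

The posterior is symmetric, so the 90% equal-tailed interval is δ = 4.9 ± z·0.29 with z = 1.645.
Half-width: 1.645 × 0.29 = 0.477.
4.9 − 0.477 = 4.423; 4.9 + 0.477 = 5.377.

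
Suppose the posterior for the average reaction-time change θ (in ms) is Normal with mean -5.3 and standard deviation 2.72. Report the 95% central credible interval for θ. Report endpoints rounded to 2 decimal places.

[-10.63, 0.03]

The posterior is symmetric, so the 95% equal-tailed interval is θ = -5.3 ± z·2.72 with z = 1.960.
Half-width: 1.960 × 2.72 = 5.33.
-5.3 − 5.33 = -10.63; -5.3 + 5.33 = 0.03.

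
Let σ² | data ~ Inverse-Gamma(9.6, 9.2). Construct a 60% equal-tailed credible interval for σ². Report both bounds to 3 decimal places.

Inverse-Gamma(9.6, 9.2) quantiles: F⁻¹(0.2) and F⁻¹(0.8).
Equivalently, 1/σ² ~ Gamma(9.6, rate = 9.2); invert its 0.8 and 0.2 quantiles.
Posterior mean ≈ 1.070, SD ≈ 0.388; a Normal approximation gives roughly [0.743, 1.396].
Exact: lower = 0.763; upper = 1.325.

[0.763, 1.325]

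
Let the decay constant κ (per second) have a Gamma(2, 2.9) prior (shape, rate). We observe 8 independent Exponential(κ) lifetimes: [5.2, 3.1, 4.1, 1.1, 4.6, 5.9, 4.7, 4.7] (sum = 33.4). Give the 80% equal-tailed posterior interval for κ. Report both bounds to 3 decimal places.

[0.171, 0.391]

Posterior: Gamma(2+8, 2.9+33.4) = Gamma(10, 36.3) (shape, rate).
Equal-tailed 80% interval: Gamma(10, 36.3) quantiles at 0.1 and 0.9.
Posterior mean ≈ 0.275, SD ≈ 0.087; a Normal approximation gives roughly [0.164, 0.387].
Exact: lower = 0.171; upper = 0.391.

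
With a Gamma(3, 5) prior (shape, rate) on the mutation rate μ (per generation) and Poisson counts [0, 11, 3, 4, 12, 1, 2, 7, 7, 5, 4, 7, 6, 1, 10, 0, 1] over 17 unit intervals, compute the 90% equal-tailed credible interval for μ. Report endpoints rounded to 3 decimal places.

[3.160, 4.528]

Posterior: Gamma(3+81, 5+17) = Gamma(84, 22) (shape, rate).
Equal-tailed 90% interval: Gamma(84, 22) quantiles at 0.05 and 0.95.
Posterior mean ≈ 3.818, SD ≈ 0.417; a Normal approximation gives roughly [3.133, 4.503].
Exact: lower = 3.160; upper = 4.528.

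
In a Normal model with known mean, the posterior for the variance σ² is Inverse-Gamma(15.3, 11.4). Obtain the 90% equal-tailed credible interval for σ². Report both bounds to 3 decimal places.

Inverse-Gamma(15.3, 11.4) quantiles: F⁻¹(0.05) and F⁻¹(0.95).
Equivalently, 1/σ² ~ Gamma(15.3, rate = 11.4); invert its 0.95 and 0.05 quantiles.
Posterior mean ≈ 0.797, SD ≈ 0.219; a Normal approximation gives roughly [0.438, 1.157].
Exact: lower = 0.512; upper = 1.202.

[0.512, 1.202]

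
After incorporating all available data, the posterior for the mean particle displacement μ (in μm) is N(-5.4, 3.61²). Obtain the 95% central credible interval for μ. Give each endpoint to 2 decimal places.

[-12.48, 1.68]

The posterior is symmetric, so the 95% equal-tailed interval is μ = -5.4 ± z·3.61 with z = 1.960.
Half-width: 1.960 × 3.61 = 7.08.
-5.4 − 7.08 = -12.48; -5.4 + 7.08 = 1.68.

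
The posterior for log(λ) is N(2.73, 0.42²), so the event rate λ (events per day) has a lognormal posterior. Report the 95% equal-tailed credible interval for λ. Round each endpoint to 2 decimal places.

[6.73, 34.92]

On the log scale the 95% interval is 2.73 ± 1.960 × 0.42 = [1.9068, 3.5532].
Exponentiate: [e^1.9068, e^3.5532] = [6.73, 34.92].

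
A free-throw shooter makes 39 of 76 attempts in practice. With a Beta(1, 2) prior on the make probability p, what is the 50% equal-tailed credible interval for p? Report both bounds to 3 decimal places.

[0.468, 0.544]

Posterior: Beta(1+39, 2+37) = Beta(40, 39).
Equal-tailed 50% interval: the 0.25 and 0.75 quantiles of Beta(40, 39).
Posterior mean ≈ 0.506, SD ≈ 0.056; a Normal approximation gives roughly [0.469, 0.544].
Exact: F⁻¹(0.25) = 0.468; F⁻¹(0.75) = 0.544.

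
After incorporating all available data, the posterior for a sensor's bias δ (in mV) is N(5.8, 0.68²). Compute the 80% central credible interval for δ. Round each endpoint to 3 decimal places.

[4.929, 6.671]

The posterior is symmetric, so the 80% equal-tailed interval is δ = 5.8 ± z·0.68 with z = 1.282.
Half-width: 1.282 × 0.68 = 0.871.
5.8 − 0.871 = 4.929; 5.8 + 0.871 = 6.671.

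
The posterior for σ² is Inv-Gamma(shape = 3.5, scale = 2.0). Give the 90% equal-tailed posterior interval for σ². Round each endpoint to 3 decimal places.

Inverse-Gamma(3.5, 2.0) quantiles: F⁻¹(0.05) and F⁻¹(0.95).
Equivalently, 1/σ² ~ Gamma(3.5, rate = 2.0); invert its 0.95 and 0.05 quantiles.
Posterior mean ≈ 0.800, SD ≈ 0.653; a Normal approximation gives roughly [-0.274, 1.874].
Exact: lower = 0.284; upper = 1.846.

[0.284, 1.846]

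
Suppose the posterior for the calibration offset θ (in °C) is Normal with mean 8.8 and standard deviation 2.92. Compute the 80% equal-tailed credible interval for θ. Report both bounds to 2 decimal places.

[5.06, 12.54]

The posterior is symmetric, so the 80% equal-tailed interval is θ = 8.8 ± z·2.92 with z = 1.282.
Half-width: 1.282 × 2.92 = 3.74.
8.8 − 3.74 = 5.06; 8.8 + 3.74 = 12.54.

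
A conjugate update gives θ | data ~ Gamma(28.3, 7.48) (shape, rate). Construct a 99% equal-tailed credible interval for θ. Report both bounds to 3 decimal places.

Posterior: Gamma(shape 28.3, rate 7.48).
Equal-tailed 99% interval: Gamma(28.3, 7.48) quantiles at 0.005 and 0.995.
Posterior mean ≈ 3.783, SD ≈ 0.711; a Normal approximation gives roughly [1.951, 5.615].
Exact: lower = 2.202; upper = 5.865.

[2.202, 5.865]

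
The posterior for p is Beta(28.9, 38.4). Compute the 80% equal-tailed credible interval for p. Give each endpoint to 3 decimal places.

[0.353, 0.507]

Posterior: Beta(28.9, 38.4).
Equal-tailed 80% interval: the 0.1 and 0.9 quantiles of Beta(28.9, 38.4).
Posterior mean ≈ 0.429, SD ≈ 0.060; a Normal approximation gives roughly [0.353, 0.506].
Exact: F⁻¹(0.1) = 0.353; F⁻¹(0.9) = 0.507.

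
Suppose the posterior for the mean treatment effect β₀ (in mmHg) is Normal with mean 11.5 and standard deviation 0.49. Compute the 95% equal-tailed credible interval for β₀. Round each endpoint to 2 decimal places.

[10.54, 12.46]

The posterior is symmetric, so the 95% equal-tailed interval is β₀ = 11.5 ± z·0.49 with z = 1.960.
Half-width: 1.960 × 0.49 = 0.96.
11.5 − 0.96 = 10.54; 11.5 + 0.96 = 12.46.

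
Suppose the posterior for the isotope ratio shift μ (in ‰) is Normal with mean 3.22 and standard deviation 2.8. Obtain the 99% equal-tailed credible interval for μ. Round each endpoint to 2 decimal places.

[-3.99, 10.43]

The posterior is symmetric, so the 99% equal-tailed interval is μ = 3.22 ± z·2.8 with z = 2.576.
Half-width: 2.576 × 2.8 = 7.21.
3.22 − 7.21 = -3.99; 3.22 + 7.21 = 10.43.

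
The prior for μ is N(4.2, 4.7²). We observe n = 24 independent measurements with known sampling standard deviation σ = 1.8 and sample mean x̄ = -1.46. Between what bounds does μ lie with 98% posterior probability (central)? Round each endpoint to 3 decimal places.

[-2.278, -0.573]

Posterior precision = 1/4.7² + 24/1.8² = 0.0453 + 7.4074 = 7.4527, so posterior SD = 0.3663.
Posterior mean = (4.2/4.7² + 24·-1.46/1.8²) / 7.4527 = -1.4256.
Interval: -1.4256 ± 2.326 × 0.3663 → [-2.278, -0.573].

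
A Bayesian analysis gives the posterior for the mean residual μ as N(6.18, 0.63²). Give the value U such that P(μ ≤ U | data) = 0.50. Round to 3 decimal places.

Need U with P(μ ≤ U) = 0.50: U = 6.18 + z_{0.5}·0.63.
z = 0.000; U = 6.18 + 0.000 × 0.63 = 6.180.

6.180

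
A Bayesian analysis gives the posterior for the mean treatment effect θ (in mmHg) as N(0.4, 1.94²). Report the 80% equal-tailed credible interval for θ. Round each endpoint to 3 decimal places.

[-2.086, 2.886]

The posterior is symmetric, so the 80% equal-tailed interval is θ = 0.4 ± z·1.94 with z = 1.282.
Half-width: 1.282 × 1.94 = 2.486.
0.4 − 2.486 = -2.086; 0.4 + 2.486 = 2.886.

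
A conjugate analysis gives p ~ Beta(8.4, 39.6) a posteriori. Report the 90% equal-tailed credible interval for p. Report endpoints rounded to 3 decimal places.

Posterior: Beta(8.4, 39.6).
Equal-tailed 90% interval: the 0.05 and 0.95 quantiles of Beta(8.4, 39.6).
Posterior mean ≈ 0.175, SD ≈ 0.054; a Normal approximation gives roughly [0.086, 0.264].
Exact: F⁻¹(0.05) = 0.094; F⁻¹(0.95) = 0.272.

[0.094, 0.272]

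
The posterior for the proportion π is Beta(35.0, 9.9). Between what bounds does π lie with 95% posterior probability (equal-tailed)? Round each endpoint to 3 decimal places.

Posterior: Beta(35.0, 9.9).
Equal-tailed 95% interval: the 0.025 and 0.975 quantiles of Beta(35.0, 9.9).
Posterior mean ≈ 0.780, SD ≈ 0.061; a Normal approximation gives roughly [0.660, 0.899].
Exact: F⁻¹(0.025) = 0.649; F⁻¹(0.975) = 0.887.

[0.649, 0.887]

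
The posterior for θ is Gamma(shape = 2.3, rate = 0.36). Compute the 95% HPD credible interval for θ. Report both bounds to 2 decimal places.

[0.27, 14.63]

The posterior is unimodal and skewed, so the HPD interval has equal density at both endpoints and is the shortest 95% interval.
Solving f(0.27) = f(14.63) with F(14.63) − F(0.27) = 0.95 gives [0.27, 14.63].
For comparison, the equal-tailed interval is [0.95, 16.90]; the HPD is narrower and shifted toward the mode.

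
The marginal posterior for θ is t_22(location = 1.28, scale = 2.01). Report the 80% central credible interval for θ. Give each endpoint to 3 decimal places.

The t_22 distribution is symmetric; the 80% interval is 1.28 ± t·2.01 with t_{0.9,22} = 1.321.
Half-width: 1.321 × 2.01 = 2.656.
1.28 − 2.656 = -1.376; 1.28 + 2.656 = 3.936.

[-1.376, 3.936]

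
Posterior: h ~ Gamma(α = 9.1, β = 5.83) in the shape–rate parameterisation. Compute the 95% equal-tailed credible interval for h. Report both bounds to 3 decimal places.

[0.717, 2.727]

Posterior: Gamma(shape 9.1, rate 5.83).
Equal-tailed 95% interval: Gamma(9.1, 5.83) quantiles at 0.025 and 0.975.
Posterior mean ≈ 1.561, SD ≈ 0.517; a Normal approximation gives roughly [0.547, 2.575].
Exact: lower = 0.717; upper = 2.727.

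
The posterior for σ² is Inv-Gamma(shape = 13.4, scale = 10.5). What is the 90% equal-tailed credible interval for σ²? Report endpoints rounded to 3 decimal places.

[0.527, 1.313]

Inverse-Gamma(13.4, 10.5) quantiles: F⁻¹(0.05) and F⁻¹(0.95).
Equivalently, 1/σ² ~ Gamma(13.4, rate = 10.5); invert its 0.95 and 0.05 quantiles.
Posterior mean ≈ 0.847, SD ≈ 0.251; a Normal approximation gives roughly [0.434, 1.259].
Exact: lower = 0.527; upper = 1.313.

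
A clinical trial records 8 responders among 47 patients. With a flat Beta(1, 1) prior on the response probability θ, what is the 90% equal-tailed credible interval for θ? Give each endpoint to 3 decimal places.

Posterior: Beta(1+8, 1+39) = Beta(9, 40).
Equal-tailed 90% interval: the 0.05 and 0.95 quantiles of Beta(9, 40).
Posterior mean ≈ 0.184, SD ≈ 0.055; a Normal approximation gives roughly [0.094, 0.274].
Exact: F⁻¹(0.05) = 0.101; F⁻¹(0.95) = 0.281.

[0.101, 0.281]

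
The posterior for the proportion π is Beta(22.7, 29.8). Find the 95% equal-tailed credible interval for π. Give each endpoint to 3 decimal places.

[0.303, 0.567]

Posterior: Beta(22.7, 29.8).
Equal-tailed 95% interval: the 0.025 and 0.975 quantiles of Beta(22.7, 29.8).
Posterior mean ≈ 0.432, SD ≈ 0.068; a Normal approximation gives roughly [0.300, 0.565].
Exact: F⁻¹(0.025) = 0.303; F⁻¹(0.975) = 0.567.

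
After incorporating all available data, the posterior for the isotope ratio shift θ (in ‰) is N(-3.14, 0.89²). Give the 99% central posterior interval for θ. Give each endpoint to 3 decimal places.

[-5.432, -0.848]

The posterior is symmetric, so the 99% equal-tailed interval is θ = -3.14 ± z·0.89 with z = 2.576.
Half-width: 2.576 × 0.89 = 2.292.
-3.14 − 2.292 = -5.432; -3.14 + 2.292 = -0.848.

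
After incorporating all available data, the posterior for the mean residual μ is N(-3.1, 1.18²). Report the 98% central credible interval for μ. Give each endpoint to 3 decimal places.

[-5.845, -0.355]

The posterior is symmetric, so the 98% equal-tailed interval is μ = -3.1 ± z·1.18 with z = 2.326.
Half-width: 2.326 × 1.18 = 2.745.
-3.1 − 2.745 = -5.845; -3.1 + 2.745 = -0.355.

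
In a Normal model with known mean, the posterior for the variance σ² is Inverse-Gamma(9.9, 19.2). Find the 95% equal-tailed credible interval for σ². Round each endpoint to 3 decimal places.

Inverse-Gamma(9.9, 19.2) quantiles: F⁻¹(0.025) and F⁻¹(0.975).
Equivalently, 1/σ² ~ Gamma(9.9, rate = 19.2); invert its 0.975 and 0.025 quantiles.
Posterior mean ≈ 2.157, SD ≈ 0.768; a Normal approximation gives roughly [0.653, 3.662].
Exact: lower = 1.133; upper = 4.062.

[1.133, 4.062]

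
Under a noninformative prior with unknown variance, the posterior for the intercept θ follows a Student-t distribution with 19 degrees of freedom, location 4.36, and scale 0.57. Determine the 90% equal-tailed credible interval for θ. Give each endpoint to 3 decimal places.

[3.374, 5.346]

The t_19 distribution is symmetric; the 90% interval is 4.36 ± t·0.57 with t_{0.95,19} = 1.729.
Half-width: 1.729 × 0.57 = 0.986.
4.36 − 0.986 = 3.374; 4.36 + 0.986 = 5.346.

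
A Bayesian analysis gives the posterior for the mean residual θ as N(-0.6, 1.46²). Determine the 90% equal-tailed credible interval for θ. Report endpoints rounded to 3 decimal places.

The posterior is symmetric, so the 90% equal-tailed interval is θ = -0.6 ± z·1.46 with z = 1.645.
Half-width: 1.645 × 1.46 = 2.401.
-0.6 − 2.401 = -3.001; -0.6 + 2.401 = 1.801.

[-3.001, 1.801]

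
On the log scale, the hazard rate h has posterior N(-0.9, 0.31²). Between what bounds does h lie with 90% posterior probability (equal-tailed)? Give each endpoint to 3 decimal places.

[0.244, 0.677]

On the log scale the 90% interval is -0.9 ± 1.645 × 0.31 = [-1.4099, -0.3901].
Exponentiate: [e^-1.4099, e^-0.3901] = [0.244, 0.677].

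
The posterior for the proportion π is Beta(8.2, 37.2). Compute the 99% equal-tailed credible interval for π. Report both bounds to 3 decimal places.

[0.064, 0.349]

Posterior: Beta(8.2, 37.2).
Equal-tailed 99% interval: the 0.005 and 0.995 quantiles of Beta(8.2, 37.2).
Posterior mean ≈ 0.181, SD ≈ 0.056; a Normal approximation gives roughly [0.035, 0.326].
Exact: F⁻¹(0.005) = 0.064; F⁻¹(0.995) = 0.349.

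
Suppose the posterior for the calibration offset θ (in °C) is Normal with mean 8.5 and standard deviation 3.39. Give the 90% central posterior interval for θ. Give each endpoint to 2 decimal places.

[2.92, 14.08]

The posterior is symmetric, so the 90% equal-tailed interval is θ = 8.5 ± z·3.39 with z = 1.645.
Half-width: 1.645 × 3.39 = 5.58.
8.5 − 5.58 = 2.92; 8.5 + 5.58 = 14.08.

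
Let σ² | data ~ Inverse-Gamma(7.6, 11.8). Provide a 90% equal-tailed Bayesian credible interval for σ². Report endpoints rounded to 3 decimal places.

Inverse-Gamma(7.6, 11.8) quantiles: F⁻¹(0.05) and F⁻¹(0.95).
Equivalently, 1/σ² ~ Gamma(7.6, rate = 11.8); invert its 0.95 and 0.05 quantiles.
Posterior mean ≈ 1.788, SD ≈ 0.756; a Normal approximation gives roughly [0.545, 3.031].
Exact: lower = 0.934; upper = 3.189.

[0.934, 3.189]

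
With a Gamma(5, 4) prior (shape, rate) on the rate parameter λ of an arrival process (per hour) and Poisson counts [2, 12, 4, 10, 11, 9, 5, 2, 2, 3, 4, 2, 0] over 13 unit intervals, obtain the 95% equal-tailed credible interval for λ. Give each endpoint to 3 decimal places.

[3.262, 5.202]

Posterior: Gamma(5+66, 4+13) = Gamma(71, 17) (shape, rate).
Equal-tailed 95% interval: Gamma(71, 17) quantiles at 0.025 and 0.975.
Posterior mean ≈ 4.176, SD ≈ 0.496; a Normal approximation gives roughly [3.205, 5.148].
Exact: lower = 3.262; upper = 5.202.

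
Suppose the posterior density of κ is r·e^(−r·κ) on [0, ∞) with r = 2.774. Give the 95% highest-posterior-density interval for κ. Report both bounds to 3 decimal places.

[0.000, 1.080]

The exponential density is strictly decreasing on [0, ∞), so the HPD interval is anchored at 0: [0, q] with P(κ ≤ q) = 0.95.
q = −ln(1 − 0.95) / 2.774 = 2.9957 / 2.774 = 1.080.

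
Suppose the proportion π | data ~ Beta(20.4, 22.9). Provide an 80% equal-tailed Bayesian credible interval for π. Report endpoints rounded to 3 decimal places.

Posterior: Beta(20.4, 22.9).
Equal-tailed 80% interval: the 0.1 and 0.9 quantiles of Beta(20.4, 22.9).
Posterior mean ≈ 0.471, SD ≈ 0.075; a Normal approximation gives roughly [0.375, 0.567].
Exact: F⁻¹(0.1) = 0.375; F⁻¹(0.9) = 0.568.

[0.375, 0.568]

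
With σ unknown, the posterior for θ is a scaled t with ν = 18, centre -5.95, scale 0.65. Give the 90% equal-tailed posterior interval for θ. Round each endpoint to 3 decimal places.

[-7.077, -4.823]

The t_18 distribution is symmetric; the 90% interval is -5.95 ± t·0.65 with t_{0.95,18} = 1.734.
Half-width: 1.734 × 0.65 = 1.127.
-5.95 − 1.127 = -7.077; -5.95 + 1.127 = -4.823.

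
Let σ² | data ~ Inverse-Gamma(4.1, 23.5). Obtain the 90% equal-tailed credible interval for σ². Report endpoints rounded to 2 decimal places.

[2.98, 16.50]

Inverse-Gamma(4.1, 23.5) quantiles: F⁻¹(0.05) and F⁻¹(0.95).
Equivalently, 1/σ² ~ Gamma(4.1, rate = 23.5); invert its 0.95 and 0.05 quantiles.
Posterior mean ≈ 7.58, SD ≈ 5.23; a Normal approximation gives roughly [-1.02, 16.19].
Exact: lower = 2.98; upper = 16.50.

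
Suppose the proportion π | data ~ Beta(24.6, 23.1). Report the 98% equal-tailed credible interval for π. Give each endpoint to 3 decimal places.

[0.350, 0.679]

Posterior: Beta(24.6, 23.1).
Equal-tailed 98% interval: the 0.01 and 0.99 quantiles of Beta(24.6, 23.1).
Posterior mean ≈ 0.516, SD ≈ 0.072; a Normal approximation gives roughly [0.349, 0.682].
Exact: F⁻¹(0.01) = 0.350; F⁻¹(0.99) = 0.679.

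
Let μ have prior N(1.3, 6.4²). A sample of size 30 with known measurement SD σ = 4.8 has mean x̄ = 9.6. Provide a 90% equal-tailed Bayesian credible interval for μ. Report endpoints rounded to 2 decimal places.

Posterior precision = 1/6.4² + 30/4.8² = 0.0244 + 1.3021 = 1.3265, so posterior SD = 0.8683.
Posterior mean = (1.3/6.4² + 30·9.6/4.8²) / 1.3265 = 9.4472.
Interval: 9.4472 ± 1.645 × 0.8683 → [8.02, 10.88].

[8.02, 10.88]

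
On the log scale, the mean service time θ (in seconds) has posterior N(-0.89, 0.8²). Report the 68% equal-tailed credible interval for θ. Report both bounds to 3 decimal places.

[0.185, 0.910]

On the log scale the 68% interval is -0.89 ± 0.994 × 0.8 = [-1.6856, -0.0944].
Exponentiate: [e^-1.6856, e^-0.0944] = [0.185, 0.910].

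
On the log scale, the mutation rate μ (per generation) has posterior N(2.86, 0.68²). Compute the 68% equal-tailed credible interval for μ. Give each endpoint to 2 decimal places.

[8.88, 34.34]

On the log scale the 68% interval is 2.86 ± 0.994 × 0.68 = [2.1838, 3.5362].
Exponentiate: [e^2.1838, e^3.5362] = [8.88, 34.34].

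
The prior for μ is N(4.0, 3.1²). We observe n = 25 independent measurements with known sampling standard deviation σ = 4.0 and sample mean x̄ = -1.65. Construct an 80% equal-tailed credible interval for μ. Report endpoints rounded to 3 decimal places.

Posterior precision = 1/3.1² + 25/4.0² = 0.1041 + 1.5625 = 1.6666, so posterior SD = 0.7746.
Posterior mean = (4.0/3.1² + 25·-1.65/4.0²) / 1.6666 = -1.2972.
Interval: -1.2972 ± 1.282 × 0.7746 → [-2.290, -0.305].

[-2.290, -0.305]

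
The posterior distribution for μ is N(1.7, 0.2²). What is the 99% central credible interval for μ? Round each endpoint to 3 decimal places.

The posterior is symmetric, so the 99% equal-tailed interval is μ = 1.7 ± z·0.2 with z = 2.576.
Half-width: 2.576 × 0.2 = 0.515.
1.7 − 0.515 = 1.185; 1.7 + 0.515 = 2.215.

[1.185, 2.215]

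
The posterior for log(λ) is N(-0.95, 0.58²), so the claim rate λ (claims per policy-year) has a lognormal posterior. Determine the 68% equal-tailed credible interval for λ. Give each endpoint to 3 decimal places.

On the log scale the 68% interval is -0.95 ± 0.994 × 0.58 = [-1.5268, -0.3732].
Exponentiate: [e^-1.5268, e^-0.3732] = [0.217, 0.689].

[0.217, 0.689]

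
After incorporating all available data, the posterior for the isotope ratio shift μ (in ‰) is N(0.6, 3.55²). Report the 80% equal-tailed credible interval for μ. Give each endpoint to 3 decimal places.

The posterior is symmetric, so the 80% equal-tailed interval is μ = 0.6 ± z·3.55 with z = 1.282.
Half-width: 1.282 × 3.55 = 4.550.
0.6 − 4.550 = -3.950; 0.6 + 4.550 = 5.150.

[-3.950, 5.150]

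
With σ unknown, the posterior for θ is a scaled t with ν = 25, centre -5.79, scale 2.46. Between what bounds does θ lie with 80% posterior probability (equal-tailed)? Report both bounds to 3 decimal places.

[-9.028, -2.552]

The t_25 distribution is symmetric; the 80% interval is -5.79 ± t·2.46 with t_{0.9,25} = 1.316.
Half-width: 1.316 × 2.46 = 3.238.
-5.79 − 3.238 = -9.028; -5.79 + 3.238 = -2.552.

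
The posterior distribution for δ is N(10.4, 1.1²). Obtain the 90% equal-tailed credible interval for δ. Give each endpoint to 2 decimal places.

The posterior is symmetric, so the 90% equal-tailed interval is δ = 10.4 ± z·1.1 with z = 1.645.
Half-width: 1.645 × 1.1 = 1.81.
10.4 − 1.81 = 8.59; 10.4 + 1.81 = 12.21.

[8.59, 12.21]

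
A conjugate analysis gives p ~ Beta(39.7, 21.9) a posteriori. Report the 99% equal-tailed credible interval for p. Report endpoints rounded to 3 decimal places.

[0.482, 0.789]

Posterior: Beta(39.7, 21.9).
Equal-tailed 99% interval: the 0.005 and 0.995 quantiles of Beta(39.7, 21.9).
Posterior mean ≈ 0.644, SD ≈ 0.060; a Normal approximation gives roughly [0.489, 0.800].
Exact: F⁻¹(0.005) = 0.482; F⁻¹(0.995) = 0.789.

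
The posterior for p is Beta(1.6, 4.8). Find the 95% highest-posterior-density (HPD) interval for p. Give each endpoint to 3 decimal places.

[0.003, 0.555]

The posterior is unimodal and skewed, so the HPD interval has equal density at both endpoints and is the shortest 95% interval.
Solving f(0.003) = f(0.555) with F(0.555) − F(0.003) = 0.95 gives [0.003, 0.555].
For comparison, the equal-tailed interval is [0.025, 0.617]; the HPD is narrower and shifted toward the mode.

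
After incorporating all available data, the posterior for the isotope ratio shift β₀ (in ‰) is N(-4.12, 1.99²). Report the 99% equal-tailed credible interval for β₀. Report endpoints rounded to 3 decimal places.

The posterior is symmetric, so the 99% equal-tailed interval is β₀ = -4.12 ± z·1.99 with z = 2.576.
Half-width: 2.576 × 1.99 = 5.126.
-4.12 − 5.126 = -9.246; -4.12 + 5.126 = 1.006.

[-9.246, 1.006]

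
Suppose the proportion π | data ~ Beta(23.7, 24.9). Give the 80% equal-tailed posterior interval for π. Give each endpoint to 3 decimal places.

[0.396, 0.579]

Posterior: Beta(23.7, 24.9).
Equal-tailed 80% interval: the 0.1 and 0.9 quantiles of Beta(23.7, 24.9).
Posterior mean ≈ 0.488, SD ≈ 0.071; a Normal approximation gives roughly [0.397, 0.579].
Exact: F⁻¹(0.1) = 0.396; F⁻¹(0.9) = 0.579.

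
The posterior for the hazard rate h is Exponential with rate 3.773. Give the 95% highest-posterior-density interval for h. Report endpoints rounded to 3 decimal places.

[0.000, 0.794]

The exponential density is strictly decreasing on [0, ∞), so the HPD interval is anchored at 0: [0, q] with P(h ≤ q) = 0.95.
q = −ln(1 − 0.95) / 3.773 = 2.9957 / 3.773 = 0.794.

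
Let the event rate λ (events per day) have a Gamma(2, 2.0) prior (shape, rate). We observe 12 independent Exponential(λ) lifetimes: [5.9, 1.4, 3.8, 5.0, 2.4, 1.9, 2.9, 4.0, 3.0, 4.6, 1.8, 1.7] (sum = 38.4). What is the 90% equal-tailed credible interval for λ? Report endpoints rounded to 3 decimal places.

Posterior: Gamma(2+12, 2.0+38.4) = Gamma(14, 40.4) (shape, rate).
Equal-tailed 90% interval: Gamma(14, 40.4) quantiles at 0.05 and 0.95.
Posterior mean ≈ 0.347, SD ≈ 0.093; a Normal approximation gives roughly [0.194, 0.499].
Exact: lower = 0.210; upper = 0.512.

[0.210, 0.512]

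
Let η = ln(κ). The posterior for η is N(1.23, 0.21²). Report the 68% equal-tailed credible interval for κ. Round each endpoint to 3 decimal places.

[2.776, 4.216]

On the log scale the 68% interval is 1.23 ± 0.994 × 0.21 = [1.0212, 1.4388].
Exponentiate: [e^1.0212, e^1.4388] = [2.776, 4.216].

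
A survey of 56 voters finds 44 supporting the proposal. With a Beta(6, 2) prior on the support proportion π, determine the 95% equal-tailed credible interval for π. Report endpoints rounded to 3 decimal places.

Posterior: Beta(6+44, 2+12) = Beta(50, 14).
Equal-tailed 95% interval: the 0.025 and 0.975 quantiles of Beta(50, 14).
Posterior mean ≈ 0.781, SD ≈ 0.051; a Normal approximation gives roughly [0.681, 0.882].
Exact: F⁻¹(0.025) = 0.673; F⁻¹(0.975) = 0.873.

[0.673, 0.873]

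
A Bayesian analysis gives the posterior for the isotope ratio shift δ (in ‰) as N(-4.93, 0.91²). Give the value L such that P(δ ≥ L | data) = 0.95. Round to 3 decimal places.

Need L with P(δ ≥ L) = 0.95: L = -4.93 − z_{0.05}·0.91.
z = 1.645; L = -4.93 − 1.645 × 0.91 = -6.427.

-6.427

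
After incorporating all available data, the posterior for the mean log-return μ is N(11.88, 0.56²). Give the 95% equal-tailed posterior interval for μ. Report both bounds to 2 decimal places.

[10.78, 12.98]

The posterior is symmetric, so the 95% equal-tailed interval is μ = 11.88 ± z·0.56 with z = 1.960.
Half-width: 1.960 × 0.56 = 1.10.
11.88 − 1.10 = 10.78; 11.88 + 1.10 = 12.98.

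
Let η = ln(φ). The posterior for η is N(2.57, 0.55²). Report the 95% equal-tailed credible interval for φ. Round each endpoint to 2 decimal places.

On the log scale the 95% interval is 2.57 ± 1.960 × 0.55 = [1.4920, 3.6480].
Exponentiate: [e^1.4920, e^3.6480] = [4.45, 38.40].

[4.45, 38.40]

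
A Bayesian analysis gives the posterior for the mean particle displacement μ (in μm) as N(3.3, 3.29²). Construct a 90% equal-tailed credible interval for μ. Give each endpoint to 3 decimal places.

The posterior is symmetric, so the 90% equal-tailed interval is μ = 3.3 ± z·3.29 with z = 1.645.
Half-width: 1.645 × 3.29 = 5.412.
3.3 − 5.412 = -2.112; 3.3 + 5.412 = 8.712.

[-2.112, 8.712]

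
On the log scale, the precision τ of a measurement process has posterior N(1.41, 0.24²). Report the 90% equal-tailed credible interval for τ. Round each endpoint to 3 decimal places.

On the log scale the 90% interval is 1.41 ± 1.645 × 0.24 = [1.0152, 1.8048].
Exponentiate: [e^1.0152, e^1.8048] = [2.760, 6.079].

[2.760, 6.079]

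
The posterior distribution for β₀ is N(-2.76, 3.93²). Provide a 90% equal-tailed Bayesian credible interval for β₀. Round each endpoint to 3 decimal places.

[-9.224, 3.704]

The posterior is symmetric, so the 90% equal-tailed interval is β₀ = -2.76 ± z·3.93 with z = 1.645.
Half-width: 1.645 × 3.93 = 6.464.
-2.76 − 6.464 = -9.224; -2.76 + 6.464 = 3.704.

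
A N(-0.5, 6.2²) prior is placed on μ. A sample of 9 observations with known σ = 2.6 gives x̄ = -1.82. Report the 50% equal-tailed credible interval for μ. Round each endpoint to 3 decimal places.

[-2.374, -1.216]

Posterior precision = 1/6.2² + 9/2.6² = 0.0260 + 1.3314 = 1.3574, so posterior SD = 0.8583.
Posterior mean = (-0.5/6.2² + 9·-1.82/2.6²) / 1.3574 = -1.7947.
Interval: -1.7947 ± 0.674 × 0.8583 → [-2.374, -1.216].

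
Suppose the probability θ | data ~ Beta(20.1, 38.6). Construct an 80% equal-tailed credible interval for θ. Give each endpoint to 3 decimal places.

[0.265, 0.423]

Posterior: Beta(20.1, 38.6).
Equal-tailed 80% interval: the 0.1 and 0.9 quantiles of Beta(20.1, 38.6).
Posterior mean ≈ 0.342, SD ≈ 0.061; a Normal approximation gives roughly [0.264, 0.421].
Exact: F⁻¹(0.1) = 0.265; F⁻¹(0.9) = 0.423.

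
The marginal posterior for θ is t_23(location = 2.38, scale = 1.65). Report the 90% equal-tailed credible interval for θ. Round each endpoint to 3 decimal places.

[-0.448, 5.208]

The t_23 distribution is symmetric; the 90% interval is 2.38 ± t·1.65 with t_{0.95,23} = 1.714.
Half-width: 1.714 × 1.65 = 2.828.
2.38 − 2.828 = -0.448; 2.38 + 2.828 = 5.208.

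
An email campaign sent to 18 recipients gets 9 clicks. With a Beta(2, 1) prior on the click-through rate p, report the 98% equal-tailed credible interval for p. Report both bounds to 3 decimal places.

[0.280, 0.761]

Posterior: Beta(2+9, 1+9) = Beta(11, 10).
Equal-tailed 98% interval: the 0.01 and 0.99 quantiles of Beta(11, 10).
Posterior mean ≈ 0.524, SD ≈ 0.106; a Normal approximation gives roughly [0.276, 0.772].
Exact: F⁻¹(0.01) = 0.280; F⁻¹(0.99) = 0.761.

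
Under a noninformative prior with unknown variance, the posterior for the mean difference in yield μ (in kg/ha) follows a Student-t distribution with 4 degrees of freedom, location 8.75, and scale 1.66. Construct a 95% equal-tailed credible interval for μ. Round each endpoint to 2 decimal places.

[4.14, 13.36]

The t_4 distribution is symmetric; the 95% interval is 8.75 ± t·1.66 with t_{0.975,4} = 2.776.
Half-width: 2.776 × 1.66 = 4.61.
8.75 − 4.61 = 4.14; 8.75 + 4.61 = 13.36.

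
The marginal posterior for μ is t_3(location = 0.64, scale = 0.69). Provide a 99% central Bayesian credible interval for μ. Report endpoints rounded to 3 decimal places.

The t_3 distribution is symmetric; the 99% interval is 0.64 ± t·0.69 with t_{0.995,3} = 5.841.
Half-width: 5.841 × 0.69 = 4.030.
0.64 − 4.030 = -3.390; 0.64 + 4.030 = 4.670.

[-3.390, 4.670]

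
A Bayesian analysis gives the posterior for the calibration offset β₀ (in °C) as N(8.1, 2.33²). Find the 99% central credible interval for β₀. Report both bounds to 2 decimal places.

The posterior is symmetric, so the 99% equal-tailed interval is β₀ = 8.1 ± z·2.33 with z = 2.576.
Half-width: 2.576 × 2.33 = 6.00.
8.1 − 6.00 = 2.10; 8.1 + 6.00 = 14.10.

[2.10, 14.10]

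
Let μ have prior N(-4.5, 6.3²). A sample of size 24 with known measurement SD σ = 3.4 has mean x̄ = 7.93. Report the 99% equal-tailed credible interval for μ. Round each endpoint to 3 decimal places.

Posterior precision = 1/6.3² + 24/3.4² = 0.0252 + 2.0761 = 2.1013, so posterior SD = 0.6898.
Posterior mean = (-4.5/6.3² + 24·7.93/3.4²) / 2.1013 = 7.7810.
Interval: 7.7810 ± 2.576 × 0.6898 → [6.004, 9.558].

[6.004, 9.558]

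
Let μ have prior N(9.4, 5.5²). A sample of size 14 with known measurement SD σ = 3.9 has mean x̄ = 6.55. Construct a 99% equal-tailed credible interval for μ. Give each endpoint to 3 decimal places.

Posterior precision = 1/5.5² + 14/3.9² = 0.0331 + 0.9204 = 0.9535, so posterior SD = 1.0241.
Posterior mean = (9.4/5.5² + 14·6.55/3.9²) / 0.9535 = 6.6488.
Interval: 6.6488 ± 2.576 × 1.0241 → [4.011, 9.287].

[4.011, 9.287]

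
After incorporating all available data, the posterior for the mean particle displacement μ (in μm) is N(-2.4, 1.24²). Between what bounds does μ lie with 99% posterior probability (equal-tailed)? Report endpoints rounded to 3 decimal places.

[-5.594, 0.794]

The posterior is symmetric, so the 99% equal-tailed interval is μ = -2.4 ± z·1.24 with z = 2.576.
Half-width: 2.576 × 1.24 = 3.194.
-2.4 − 3.194 = -5.594; -2.4 + 3.194 = 0.794.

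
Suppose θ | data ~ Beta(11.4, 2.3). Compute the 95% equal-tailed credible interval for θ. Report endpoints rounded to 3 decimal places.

[0.603, 0.972]

Posterior: Beta(11.4, 2.3).
Equal-tailed 95% interval: the 0.025 and 0.975 quantiles of Beta(11.4, 2.3).
Posterior mean ≈ 0.832, SD ≈ 0.097; a Normal approximation gives roughly [0.641, 1.023].
Exact: F⁻¹(0.025) = 0.603; F⁻¹(0.975) = 0.972.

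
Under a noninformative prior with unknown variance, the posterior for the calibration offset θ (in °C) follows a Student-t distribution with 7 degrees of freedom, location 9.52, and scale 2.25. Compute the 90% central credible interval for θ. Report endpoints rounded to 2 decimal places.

[5.26, 13.78]

The t_7 distribution is symmetric; the 90% interval is 9.52 ± t·2.25 with t_{0.95,7} = 1.895.
Half-width: 1.895 × 2.25 = 4.26.
9.52 − 4.26 = 5.26; 9.52 + 4.26 = 13.78.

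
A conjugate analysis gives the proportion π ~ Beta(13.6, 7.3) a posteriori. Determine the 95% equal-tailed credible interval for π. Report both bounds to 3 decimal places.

Posterior: Beta(13.6, 7.3).
Equal-tailed 95% interval: the 0.025 and 0.975 quantiles of Beta(13.6, 7.3).
Posterior mean ≈ 0.651, SD ≈ 0.102; a Normal approximation gives roughly [0.451, 0.850].
Exact: F⁻¹(0.025) = 0.440; F⁻¹(0.975) = 0.834.

[0.440, 0.834]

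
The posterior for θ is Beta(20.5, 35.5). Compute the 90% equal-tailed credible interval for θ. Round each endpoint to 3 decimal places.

[0.264, 0.474]

Posterior: Beta(20.5, 35.5).
Equal-tailed 90% interval: the 0.05 and 0.95 quantiles of Beta(20.5, 35.5).
Posterior mean ≈ 0.366, SD ≈ 0.064; a Normal approximation gives roughly [0.261, 0.471].
Exact: F⁻¹(0.05) = 0.264; F⁻¹(0.95) = 0.474.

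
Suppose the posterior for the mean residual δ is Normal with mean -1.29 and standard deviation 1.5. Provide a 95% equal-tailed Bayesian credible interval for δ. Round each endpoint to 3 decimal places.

The posterior is symmetric, so the 95% equal-tailed interval is δ = -1.29 ± z·1.5 with z = 1.960.
Half-width: 1.960 × 1.5 = 2.940.
-1.29 − 2.940 = -4.230; -1.29 + 2.940 = 1.650.

[-4.230, 1.650]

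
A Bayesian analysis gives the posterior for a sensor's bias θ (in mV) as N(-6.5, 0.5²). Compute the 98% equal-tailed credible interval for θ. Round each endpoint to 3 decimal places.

The posterior is symmetric, so the 98% equal-tailed interval is θ = -6.5 ± z·0.5 with z = 2.326.
Half-width: 2.326 × 0.5 = 1.163.
-6.5 − 1.163 = -7.663; -6.5 + 1.163 = -5.337.

[-7.663, -5.337]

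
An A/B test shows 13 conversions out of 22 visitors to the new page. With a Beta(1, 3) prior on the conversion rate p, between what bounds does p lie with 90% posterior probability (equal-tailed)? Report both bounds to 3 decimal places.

[0.379, 0.695]

Posterior: Beta(1+13, 3+9) = Beta(14, 12).
Equal-tailed 90% interval: the 0.05 and 0.95 quantiles of Beta(14, 12).
Posterior mean ≈ 0.538, SD ≈ 0.096; a Normal approximation gives roughly [0.381, 0.696].
Exact: F⁻¹(0.05) = 0.379; F⁻¹(0.95) = 0.695.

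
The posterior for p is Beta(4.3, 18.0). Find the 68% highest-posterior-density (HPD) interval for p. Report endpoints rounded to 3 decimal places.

The posterior is unimodal and skewed, so the HPD interval has equal density at both endpoints and is the shortest 68% interval.
Solving f(0.094) = f(0.252) with F(0.252) − F(0.094) = 0.68 gives [0.094, 0.252].
For comparison, the equal-tailed interval is [0.111, 0.275]; the HPD is narrower and shifted toward the mode.

[0.094, 0.252]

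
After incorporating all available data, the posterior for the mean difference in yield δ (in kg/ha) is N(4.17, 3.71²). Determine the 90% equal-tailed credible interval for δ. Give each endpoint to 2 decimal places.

The posterior is symmetric, so the 90% equal-tailed interval is δ = 4.17 ± z·3.71 with z = 1.645.
Half-width: 1.645 × 3.71 = 6.10.
4.17 − 6.10 = -1.93; 4.17 + 6.10 = 10.27.

[-1.93, 10.27]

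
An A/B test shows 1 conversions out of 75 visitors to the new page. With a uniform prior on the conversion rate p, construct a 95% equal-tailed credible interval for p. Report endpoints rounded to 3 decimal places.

[0.003, 0.071]

Posterior: Beta(1+1, 1+74) = Beta(2, 75).
Equal-tailed 95% interval: the 0.025 and 0.975 quantiles of Beta(2, 75).
Posterior mean ≈ 0.026, SD ≈ 0.018; a Normal approximation gives roughly [-0.009, 0.061].
Exact: F⁻¹(0.025) = 0.003; F⁻¹(0.975) = 0.071.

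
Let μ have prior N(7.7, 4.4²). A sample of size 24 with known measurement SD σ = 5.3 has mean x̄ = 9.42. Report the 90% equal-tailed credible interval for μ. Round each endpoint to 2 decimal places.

Posterior precision = 1/4.4² + 24/5.3² = 0.0517 + 0.8544 = 0.9060, so posterior SD = 1.0506.
Posterior mean = (7.7/4.4² + 24·9.42/5.3²) / 0.9060 = 9.3219.
Interval: 9.3219 ± 1.645 × 1.0506 → [7.59, 11.05].

[7.59, 11.05]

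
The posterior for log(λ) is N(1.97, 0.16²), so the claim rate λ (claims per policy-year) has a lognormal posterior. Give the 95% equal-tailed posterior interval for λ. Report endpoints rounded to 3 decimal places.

On the log scale the 95% interval is 1.97 ± 1.960 × 0.16 = [1.6564, 2.2836].
Exponentiate: [e^1.6564, e^2.2836] = [5.240, 9.812].

[5.240, 9.812]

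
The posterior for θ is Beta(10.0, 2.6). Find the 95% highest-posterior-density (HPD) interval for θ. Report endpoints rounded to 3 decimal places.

The posterior is unimodal and skewed, so the HPD interval has equal density at both endpoints and is the shortest 95% interval.
Solving f(0.580) = f(0.978) with F(0.978) − F(0.580) = 0.95 gives [0.580, 0.978].
For comparison, the equal-tailed interval is [0.542, 0.959]; the HPD is narrower and shifted toward the mode.

[0.580, 0.978]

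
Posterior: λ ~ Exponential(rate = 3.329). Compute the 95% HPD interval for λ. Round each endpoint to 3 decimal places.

The exponential density is strictly decreasing on [0, ∞), so the HPD interval is anchored at 0: [0, q] with P(λ ≤ q) = 0.95.
q = −ln(1 − 0.95) / 3.329 = 2.9957 / 3.329 = 0.900.

[0.000, 0.900]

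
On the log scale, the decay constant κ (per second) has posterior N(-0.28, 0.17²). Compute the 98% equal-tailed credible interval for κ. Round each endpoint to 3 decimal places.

[0.509, 1.122]

On the log scale the 98% interval is -0.28 ± 2.326 × 0.17 = [-0.6755, 0.1155].
Exponentiate: [e^-0.6755, e^0.1155] = [0.509, 1.122].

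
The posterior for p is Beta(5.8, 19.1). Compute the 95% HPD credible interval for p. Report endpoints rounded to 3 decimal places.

[0.081, 0.397]

The posterior is unimodal and skewed, so the HPD interval has equal density at both endpoints and is the shortest 95% interval.
Solving f(0.081) = f(0.397) with F(0.397) − F(0.081) = 0.95 gives [0.081, 0.397].
For comparison, the equal-tailed interval is [0.093, 0.414]; the HPD is narrower and shifted toward the mode.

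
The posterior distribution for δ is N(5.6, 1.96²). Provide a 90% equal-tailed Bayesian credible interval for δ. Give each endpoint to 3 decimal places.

[2.376, 8.824]

The posterior is symmetric, so the 90% equal-tailed interval is δ = 5.6 ± z·1.96 with z = 1.645.
Half-width: 1.645 × 1.96 = 3.224.
5.6 − 3.224 = 2.376; 5.6 + 3.224 = 8.824.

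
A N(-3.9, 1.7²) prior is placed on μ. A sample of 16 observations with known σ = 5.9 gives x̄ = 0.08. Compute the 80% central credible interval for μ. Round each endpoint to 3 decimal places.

Posterior precision = 1/1.7² + 16/5.9² = 0.3460 + 0.4596 = 0.8057, so posterior SD = 1.1141.
Posterior mean = (-3.9/1.7² + 16·0.08/5.9²) / 0.8057 = -1.6294.
Interval: -1.6294 ± 1.282 × 1.1141 → [-3.057, -0.202].

[-3.057, -0.202]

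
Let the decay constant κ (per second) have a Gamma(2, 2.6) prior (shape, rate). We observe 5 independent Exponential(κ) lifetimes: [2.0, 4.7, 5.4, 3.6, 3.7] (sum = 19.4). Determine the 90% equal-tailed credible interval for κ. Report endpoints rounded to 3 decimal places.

Posterior: Gamma(2+5, 2.6+19.4) = Gamma(7, 22.0) (shape, rate).
Equal-tailed 90% interval: Gamma(7, 22.0) quantiles at 0.05 and 0.95.
Posterior mean ≈ 0.318, SD ≈ 0.120; a Normal approximation gives roughly [0.120, 0.516].
Exact: lower = 0.149; upper = 0.538.

[0.149, 0.538]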